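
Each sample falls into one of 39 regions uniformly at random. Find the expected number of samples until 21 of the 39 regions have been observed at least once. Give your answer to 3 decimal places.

With k distinct regions already seen, the next new one arrives after an expected 39/(39-k) samples.
Sum over k = 0,...,20: E = 39/39 + 39/38 + 39/37 + ... + 39/20 + 39/19 = 29.5790.

29.579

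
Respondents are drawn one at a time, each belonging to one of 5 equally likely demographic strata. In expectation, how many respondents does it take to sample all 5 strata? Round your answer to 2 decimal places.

11.42

After k distinct strata have appeared, the next respondent gives a new one with probability (5-k)/5, so the expected wait for the (k+1)-th is 5/(5-k).
E[T] = 5/5 + 5/4 + 5/3 + 5/2 + 5/1 = 5·H_{5}.
H_{5} = 2.283, so E[T] = 11.417.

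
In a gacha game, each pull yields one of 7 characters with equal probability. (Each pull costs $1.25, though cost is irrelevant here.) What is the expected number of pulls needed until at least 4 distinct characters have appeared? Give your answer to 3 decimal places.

5.317

Going from k to k+1 distinct takes a geometric number of pulls with mean 7/(7-k).
Sum over k = 0,...,3: E = 7/7 + 7/6 + 7/5 + 7/4 = 5.3167.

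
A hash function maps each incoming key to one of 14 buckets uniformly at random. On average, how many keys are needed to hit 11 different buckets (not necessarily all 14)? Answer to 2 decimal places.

With k distinct buckets already seen, the next new one arrives after an expected 14/(14-k) keys.
Sum over k = 0,...,10: E = 14/14 + 14/13 + 14/12 + ... + 14/5 + 14/4 = 19.855.

19.86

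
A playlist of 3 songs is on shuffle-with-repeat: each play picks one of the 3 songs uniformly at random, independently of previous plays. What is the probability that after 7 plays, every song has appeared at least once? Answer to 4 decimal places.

Let A_i be the event that song i is missing after 7 plays. By inclusion–exclusion on the A_i,
P(all seen) = Σ_{j=0}^{3} (-1)^j C(3,j)((3-j)/3)^7
= 1.00000 - 0.17558 + 0.00137 - 0.00000
= 0.82579.

0.8258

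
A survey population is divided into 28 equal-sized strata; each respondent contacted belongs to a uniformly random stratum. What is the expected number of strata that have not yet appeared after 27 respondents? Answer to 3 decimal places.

For each stratum, P(unseen after 27) = (27/28)^27 = 0.3746.
By linearity of expectation, E[unseen] = 28·(27/28)^27 = 10.4885.

10.488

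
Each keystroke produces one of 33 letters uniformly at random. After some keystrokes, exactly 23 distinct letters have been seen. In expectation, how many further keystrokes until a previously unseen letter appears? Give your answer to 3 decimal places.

3.300

Each keystroke yields a new letter with probability (33-23)/33 = 10/33, so the wait is geometric with mean 33/10.
E = 33/10 = 3.3000.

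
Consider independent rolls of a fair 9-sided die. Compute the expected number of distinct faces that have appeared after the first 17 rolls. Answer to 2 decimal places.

For each face, P(seen in 17 rolls) = 1 - (8/9)^17 = 0.865.
By linearity of expectation, E[distinct seen] = 9·(1 - (8/9)^17) = 7.785.

7.78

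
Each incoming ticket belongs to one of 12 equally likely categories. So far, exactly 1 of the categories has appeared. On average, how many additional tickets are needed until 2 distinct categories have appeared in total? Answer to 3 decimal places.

The wait to go from k to k+1 distinct categories is geometric with mean 12/(12-k).
Only the k = 1 term is needed: E = 12/11 = 1.0909.

1.091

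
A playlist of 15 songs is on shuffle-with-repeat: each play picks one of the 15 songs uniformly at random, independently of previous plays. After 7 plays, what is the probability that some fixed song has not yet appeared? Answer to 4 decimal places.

0.6170

Each play misses the fixed song with probability (15-1)/15 = 14/15, independently.
P(still missing after 7) = (14/15)^7 = 0.61696.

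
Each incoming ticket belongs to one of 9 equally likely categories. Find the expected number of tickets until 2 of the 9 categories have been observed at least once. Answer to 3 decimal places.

2.125

With k distinct categories already seen, the next new one arrives after an expected 9/(9-k) tickets.
Sum over k = 0,...,1: E = 9/9 + 9/8 = 2.1250.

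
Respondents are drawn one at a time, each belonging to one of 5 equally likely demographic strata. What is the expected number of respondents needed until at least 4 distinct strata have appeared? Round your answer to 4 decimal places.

6.4167

Going from k to k+1 distinct takes a geometric number of respondents with mean 5/(5-k).
Sum over k = 0,...,3: E = 5/5 + 5/4 + 5/3 + 5/2 = 6.41667.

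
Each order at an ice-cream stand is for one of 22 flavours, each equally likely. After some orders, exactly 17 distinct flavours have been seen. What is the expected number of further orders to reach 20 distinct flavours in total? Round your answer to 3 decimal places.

With k distinct flavours already seen, the next new one takes an expected 22/(22-k) orders.
Sum over k = 17,...,19: E = 22/5 + 22/4 + 22/3 = 17.2333.

17.233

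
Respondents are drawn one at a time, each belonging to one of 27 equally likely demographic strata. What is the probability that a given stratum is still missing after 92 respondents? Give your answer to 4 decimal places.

Each respondent misses the fixed stratum with probability (27-1)/27 = 26/27, independently.
P(still missing after 92) = (26/27)^92 = 0.03105.

0.0311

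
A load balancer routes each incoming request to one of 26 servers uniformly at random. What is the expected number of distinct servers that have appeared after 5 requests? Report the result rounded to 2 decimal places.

For each server, P(seen in 5 requests) = 1 - (25/26)^5 = 0.178.
By linearity of expectation, E[distinct seen] = 26·(1 - (25/26)^5) = 4.630.

4.63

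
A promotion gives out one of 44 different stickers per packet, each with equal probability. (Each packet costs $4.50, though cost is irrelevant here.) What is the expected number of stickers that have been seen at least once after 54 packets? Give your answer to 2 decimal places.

For each sticker, P(seen in 54 packets) = 1 - (43/44)^54 = 0.711.
By linearity of expectation, E[distinct seen] = 44·(1 - (43/44)^54) = 31.285.

31.29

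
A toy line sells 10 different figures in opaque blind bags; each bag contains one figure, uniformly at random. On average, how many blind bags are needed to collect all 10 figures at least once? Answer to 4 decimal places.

Split into phases: going from k distinct to k+1 distinct takes on average 10/(10-k) blind bags.
E[T] = 10/10 + 10/9 + 10/8 + ... + 10/2 + 10/1 = 10·H_{10}.
H_{10} = 2.92897, so E[T] = 29.28968.

29.2897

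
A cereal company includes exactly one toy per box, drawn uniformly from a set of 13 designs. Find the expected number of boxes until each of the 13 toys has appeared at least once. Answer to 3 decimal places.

After k distinct toys have appeared, the next box gives a new one with probability (13-k)/13, so the expected wait for the (k+1)-th is 13/(13-k).
E[T] = 13/13 + 13/12 + 13/11 + ... + 13/2 + 13/1 = 13·H_{13}.
H_{13} = 3.1801, so E[T] = 41.3417.

41.342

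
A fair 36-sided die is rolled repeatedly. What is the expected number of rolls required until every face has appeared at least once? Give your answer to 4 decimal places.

150.2841

The wait to go from k to k+1 distinct faces is geometric with mean 36/(36-k).
E[T] = 36/36 + 36/35 + 36/34 + ... + 36/2 + 36/1 = 36·H_{36}.
H_{36} = 4.17456, so E[T] = 150.28413.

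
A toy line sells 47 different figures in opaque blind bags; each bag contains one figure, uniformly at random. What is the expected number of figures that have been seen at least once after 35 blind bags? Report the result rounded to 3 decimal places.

For each figure, P(seen in 35 blind bags) = 1 - (46/47)^35 = 0.5289.
By linearity of expectation, E[distinct seen] = 47·(1 - (46/47)^35) = 24.8590.

24.859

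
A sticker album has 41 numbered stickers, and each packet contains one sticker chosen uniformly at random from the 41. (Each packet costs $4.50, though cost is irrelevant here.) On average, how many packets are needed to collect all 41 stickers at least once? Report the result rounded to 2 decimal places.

176.42

After k distinct stickers have appeared, the next packet gives a new one with probability (41-k)/41, so the expected wait for the (k+1)-th is 41/(41-k).
E[T] = 41/41 + 41/40 + 41/39 + ... + 41/2 + 41/1 = 41·H_{41}.
H_{41} = 4.303, so E[T] = 176.420.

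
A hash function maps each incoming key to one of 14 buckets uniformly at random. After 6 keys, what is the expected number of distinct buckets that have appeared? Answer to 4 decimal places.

For each bucket, P(seen in 6 keys) = 1 - (13/14)^6 = 0.35895.
By linearity of expectation, E[distinct seen] = 14·(1 - (13/14)^6) = 5.02530.

5.0253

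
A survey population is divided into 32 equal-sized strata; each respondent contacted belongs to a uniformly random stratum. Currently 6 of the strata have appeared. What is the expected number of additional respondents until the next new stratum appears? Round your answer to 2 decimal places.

Each respondent yields a new stratum with probability (32-6)/32 = 26/32, so the wait is geometric with mean 32/26.
E = 32/26 = 1.231.

1.23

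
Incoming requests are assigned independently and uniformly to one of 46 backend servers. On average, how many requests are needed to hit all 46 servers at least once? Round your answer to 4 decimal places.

The wait to go from k to k+1 distinct servers is geometric with mean 46/(46-k).
E[T] = 46/46 + 46/45 + 46/44 + ... + 46/2 + 46/1 = 46·H_{46}.
H_{46} = 4.41669, so E[T] = 203.16761.

203.1676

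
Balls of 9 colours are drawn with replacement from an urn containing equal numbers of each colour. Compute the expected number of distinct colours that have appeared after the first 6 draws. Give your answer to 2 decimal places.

For each colour, P(seen in 6 draws) = 1 - (8/9)^6 = 0.507.
By linearity of expectation, E[distinct seen] = 9·(1 - (8/9)^6) = 4.561.

4.56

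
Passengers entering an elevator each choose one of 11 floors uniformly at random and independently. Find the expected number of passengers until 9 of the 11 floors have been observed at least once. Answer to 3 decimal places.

With k distinct floors already seen, the next new one arrives after an expected 11/(11-k) passengers.
Sum over k = 0,...,8: E = 11/11 + 11/10 + 11/9 + ... + 11/4 + 11/3 = 16.7187.

16.719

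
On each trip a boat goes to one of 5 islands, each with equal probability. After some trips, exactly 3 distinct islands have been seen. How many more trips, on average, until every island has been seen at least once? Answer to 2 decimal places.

7.50

The wait to go from k to k+1 distinct islands is geometric with mean 5/(5-k).
Sum over k = 3,...,4: E = 5/2 + 5/1 = 7.500.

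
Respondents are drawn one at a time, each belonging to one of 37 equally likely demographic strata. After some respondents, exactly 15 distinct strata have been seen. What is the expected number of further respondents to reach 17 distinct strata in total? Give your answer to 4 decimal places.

3.4437

From k distinct to k+1 distinct takes on average 37/(37-k) respondents.
Sum over k = 15,...,16: E = 37/22 + 37/21 = 3.44372.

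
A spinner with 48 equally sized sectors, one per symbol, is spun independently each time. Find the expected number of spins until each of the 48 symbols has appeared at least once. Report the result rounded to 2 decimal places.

214.02

Split into phases: going from k distinct to k+1 distinct takes on average 48/(48-k) spins.
E[T] = 48/48 + 48/47 + 48/46 + ... + 48/2 + 48/1 = 48·H_{48}.
H_{48} = 4.459, so E[T] = 214.022.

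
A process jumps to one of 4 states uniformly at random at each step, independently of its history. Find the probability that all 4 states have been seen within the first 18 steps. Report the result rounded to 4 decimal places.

0.9775

By inclusion–exclusion over which states are missing,
P(all seen) = Σ_{j=0}^{4} (-1)^j C(4,j)((4-j)/4)^18
= 1.00000 - 0.02255 + 0.00002 - 0.00000 + 0.00000
= 0.97747.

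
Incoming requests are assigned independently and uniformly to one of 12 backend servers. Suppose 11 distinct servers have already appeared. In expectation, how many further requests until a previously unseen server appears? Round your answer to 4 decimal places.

The number of requests until the next new server is geometric with success probability 1/12, so its mean is 12/1.
E = 12/1 = 12.00000.

12.0000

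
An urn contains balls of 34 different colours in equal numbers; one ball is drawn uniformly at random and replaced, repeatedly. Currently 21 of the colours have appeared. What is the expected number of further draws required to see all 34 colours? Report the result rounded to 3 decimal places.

The wait to go from k to k+1 distinct colours is geometric with mean 34/(34-k).
Sum over k = 21,...,33: E = 34/13 + 34/12 + 34/11 + ... + 34/2 + 34/1 = 108.1245.

108.125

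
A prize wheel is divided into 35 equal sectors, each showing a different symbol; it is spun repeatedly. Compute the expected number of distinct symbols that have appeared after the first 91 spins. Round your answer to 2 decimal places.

32.50

For each symbol, P(seen in 91 spins) = 1 - (34/35)^91 = 0.928.
By linearity of expectation, E[distinct seen] = 35·(1 - (34/35)^91) = 32.497.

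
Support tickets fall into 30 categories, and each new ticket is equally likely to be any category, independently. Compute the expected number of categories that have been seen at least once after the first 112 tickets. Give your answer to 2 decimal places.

For each category, P(seen in 112 tickets) = 1 - (29/30)^112 = 0.978.
By linearity of expectation, E[distinct seen] = 30·(1 - (29/30)^112) = 29.327.

29.33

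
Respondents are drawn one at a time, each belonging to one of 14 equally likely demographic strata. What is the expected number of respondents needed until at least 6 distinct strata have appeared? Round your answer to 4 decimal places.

Going from k to k+1 distinct takes a geometric number of respondents with mean 14/(14-k).
Sum over k = 0,...,5: E = 14/14 + 14/13 + 14/12 + 14/11 + 14/10 + 14/9 = 7.47187.

7.4719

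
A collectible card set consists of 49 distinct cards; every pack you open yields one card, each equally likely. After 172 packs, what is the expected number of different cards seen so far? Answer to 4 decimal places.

47.5876

For each card, P(seen in 172 packs) = 1 - (48/49)^172 = 0.97118.
By linearity of expectation, E[distinct seen] = 49·(1 - (48/49)^172) = 47.58758.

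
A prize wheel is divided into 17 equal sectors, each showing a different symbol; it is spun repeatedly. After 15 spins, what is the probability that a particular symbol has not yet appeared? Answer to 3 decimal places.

0.403

On each spin the fixed symbol fails to appear with probability 16/17.
P(still missing after 15) = (16/17)^15 = 0.4028.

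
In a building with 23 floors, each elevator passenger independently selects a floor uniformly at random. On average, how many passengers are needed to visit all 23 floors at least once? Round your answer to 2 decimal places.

The wait to go from k to k+1 distinct floors is geometric with mean 23/(23-k).
E[T] = 23/23 + 23/22 + 23/21 + ... + 23/2 + 23/1 = 23·H_{23}.
H_{23} = 3.734, so E[T] = 85.889.

85.89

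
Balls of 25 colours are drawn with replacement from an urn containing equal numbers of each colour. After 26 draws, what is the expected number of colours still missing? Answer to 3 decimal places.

8.650

For each colour, P(unseen after 26) = (24/25)^26 = 0.3460.
By linearity of expectation, E[unseen] = 25·(24/25)^26 = 8.6495.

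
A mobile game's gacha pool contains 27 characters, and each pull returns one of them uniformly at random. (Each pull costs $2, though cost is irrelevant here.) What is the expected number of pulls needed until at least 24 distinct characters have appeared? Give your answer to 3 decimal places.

55.569

With k distinct characters already seen, the next new one arrives after an expected 27/(27-k) pulls.
Sum over k = 0,...,23: E = 27/27 + 27/26 + 27/25 + ... + 27/5 + 27/4 = 55.5693.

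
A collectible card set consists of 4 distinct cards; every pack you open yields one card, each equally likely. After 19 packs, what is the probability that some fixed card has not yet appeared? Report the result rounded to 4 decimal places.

0.0042

On each pack the fixed card fails to appear with probability 3/4.
P(still missing after 19) = (3/4)^19 = 0.00423.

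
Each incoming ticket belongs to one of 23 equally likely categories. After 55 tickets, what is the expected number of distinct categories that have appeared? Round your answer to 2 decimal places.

21.00

For each category, P(seen in 55 tickets) = 1 - (22/23)^55 = 0.913.
By linearity of expectation, E[distinct seen] = 23·(1 - (22/23)^55) = 21.005.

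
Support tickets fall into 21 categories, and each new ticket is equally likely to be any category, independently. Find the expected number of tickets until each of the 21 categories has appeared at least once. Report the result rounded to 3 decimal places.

76.553

Split into phases: going from k distinct to k+1 distinct takes on average 21/(21-k) tickets.
E[T] = 21/21 + 21/20 + 21/19 + ... + 21/2 + 21/1 = 21·H_{21}.
H_{21} = 3.6454, so E[T] = 76.5525.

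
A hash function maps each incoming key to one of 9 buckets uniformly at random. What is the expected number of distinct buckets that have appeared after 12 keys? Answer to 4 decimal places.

For each bucket, P(seen in 12 keys) = 1 - (8/9)^12 = 0.75668.
By linearity of expectation, E[distinct seen] = 9·(1 - (8/9)^12) = 6.81016.

6.8102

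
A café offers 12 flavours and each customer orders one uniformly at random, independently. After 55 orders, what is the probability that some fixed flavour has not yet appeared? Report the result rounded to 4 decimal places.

0.0083

On each order the fixed flavour fails to appear with probability 11/12.
P(still missing after 55) = (11/12)^55 = 0.00835.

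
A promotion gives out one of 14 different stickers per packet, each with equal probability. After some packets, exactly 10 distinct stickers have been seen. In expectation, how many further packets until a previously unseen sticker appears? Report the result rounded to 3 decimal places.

The number of packets until the next new sticker is geometric with success probability 4/14, so its mean is 14/4.
E = 14/4 = 3.5000.

3.500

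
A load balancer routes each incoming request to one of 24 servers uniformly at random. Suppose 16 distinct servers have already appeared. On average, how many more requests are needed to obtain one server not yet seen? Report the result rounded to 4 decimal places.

3.0000

Each request yields a new server with probability (24-16)/24 = 8/24, so the wait is geometric with mean 24/8.
E = 24/8 = 3.00000.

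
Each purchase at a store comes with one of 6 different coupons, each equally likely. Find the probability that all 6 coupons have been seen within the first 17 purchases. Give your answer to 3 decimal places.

0.745

Let A_i be the event that coupon i is missing after 17 purchases. By inclusion–exclusion on the A_i,
P(all seen) = Σ_{j=0}^{6} (-1)^j C(6,j)((6-j)/6)^17
= 1.0000 - 0.2704 + 0.0152 - 0.0002 + 0.0000 - 0.0000 + 0.0000
= 0.7446.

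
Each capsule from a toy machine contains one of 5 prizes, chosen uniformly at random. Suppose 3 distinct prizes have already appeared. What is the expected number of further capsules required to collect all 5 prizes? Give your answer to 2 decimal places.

7.50

From k distinct to k+1 distinct takes on average 5/(5-k) capsules.
Sum over k = 3,...,4: E = 5/2 + 5/1 = 7.500.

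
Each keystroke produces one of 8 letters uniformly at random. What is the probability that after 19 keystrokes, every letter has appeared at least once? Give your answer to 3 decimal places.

0.478

Let A_i be the event that letter i is missing after 19 keystrokes. By inclusion–exclusion on the A_i,
P(all seen) = Σ_{j=0}^{8} (-1)^j C(8,j)((8-j)/8)^19
= 1.0000 - 0.6328 + 0.1184 - 0.0074 + 0.0001 - 0.0000 + 0.0000 - 0.0000 + 0.0000
= 0.4783.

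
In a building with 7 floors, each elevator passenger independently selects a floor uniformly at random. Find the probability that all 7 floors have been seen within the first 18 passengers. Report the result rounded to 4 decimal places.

By inclusion–exclusion over which floors are missing,
P(all seen) = Σ_{j=0}^{7} (-1)^j C(7,j)((7-j)/7)^18
= 1.00000 - 0.43657 + 0.04919 - 0.00148 + 0.00001 - 0.00000 + 0.00000 - 0.00000
= 0.61115.

0.6112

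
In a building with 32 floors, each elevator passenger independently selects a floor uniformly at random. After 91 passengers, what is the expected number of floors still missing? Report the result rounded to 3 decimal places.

For each floor, P(unseen after 91) = (31/32)^91 = 0.0556.
By linearity of expectation, E[unseen] = 32·(31/32)^91 = 1.7800.

1.780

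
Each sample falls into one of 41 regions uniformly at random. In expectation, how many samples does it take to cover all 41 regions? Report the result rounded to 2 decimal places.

The wait to go from k to k+1 distinct regions is geometric with mean 41/(41-k).
E[T] = 41/41 + 41/40 + 41/39 + ... + 41/2 + 41/1 = 41·H_{41}.
H_{41} = 4.303, so E[T] = 176.420.

176.42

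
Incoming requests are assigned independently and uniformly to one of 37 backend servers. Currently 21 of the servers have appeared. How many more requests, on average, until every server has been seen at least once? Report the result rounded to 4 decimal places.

125.0870

The wait to go from k to k+1 distinct servers is geometric with mean 37/(37-k).
Sum over k = 21,...,36: E = 37/16 + 37/15 + 37/14 + ... + 37/2 + 37/1 = 125.08697.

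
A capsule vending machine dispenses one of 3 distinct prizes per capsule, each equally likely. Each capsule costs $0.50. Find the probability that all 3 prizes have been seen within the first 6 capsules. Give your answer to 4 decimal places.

0.7407

By inclusion–exclusion over which prizes are missing,
P(all seen) = Σ_{j=0}^{3} (-1)^j C(3,j)((3-j)/3)^6
= 1.00000 - 0.26337 + 0.00412 - 0.00000
= 0.74074.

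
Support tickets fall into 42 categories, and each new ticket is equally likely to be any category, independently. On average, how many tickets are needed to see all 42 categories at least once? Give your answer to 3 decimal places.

Split into phases: going from k distinct to k+1 distinct takes on average 42/(42-k) tickets.
E[T] = 42/42 + 42/41 + 42/40 + ... + 42/2 + 42/1 = 42·H_{42}.
H_{42} = 4.3267, so E[T] = 181.7232.

181.723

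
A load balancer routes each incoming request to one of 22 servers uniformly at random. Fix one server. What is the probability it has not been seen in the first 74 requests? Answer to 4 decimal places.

0.0320

On each request the fixed server fails to appear with probability 21/22.
P(still missing after 74) = (21/22)^74 = 0.03199.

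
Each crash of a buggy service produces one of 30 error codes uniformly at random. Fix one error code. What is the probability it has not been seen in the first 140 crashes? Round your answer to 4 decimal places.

On each crash the fixed error code fails to appear with probability 29/30.
P(still missing after 140) = (29/30)^140 = 0.00868.

0.0087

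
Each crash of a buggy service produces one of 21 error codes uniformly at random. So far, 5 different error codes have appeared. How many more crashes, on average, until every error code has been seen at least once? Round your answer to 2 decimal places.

From k distinct to k+1 distinct takes on average 21/(21-k) crashes.
Sum over k = 5,...,20: E = 21/16 + 21/15 + 21/14 + ... + 21/2 + 21/1 = 70.995.

71.00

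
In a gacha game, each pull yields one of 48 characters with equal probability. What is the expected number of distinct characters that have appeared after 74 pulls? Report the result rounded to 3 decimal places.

For each character, P(seen in 74 pulls) = 1 - (47/48)^74 = 0.7894.
By linearity of expectation, E[distinct seen] = 48·(1 - (47/48)^74) = 37.8928.

37.893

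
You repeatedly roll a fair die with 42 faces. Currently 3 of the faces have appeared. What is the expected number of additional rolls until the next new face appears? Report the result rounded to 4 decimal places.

1.0769

The number of rolls until the next new face is geometric with success probability 39/42, so its mean is 42/39.
E = 42/39 = 1.07692.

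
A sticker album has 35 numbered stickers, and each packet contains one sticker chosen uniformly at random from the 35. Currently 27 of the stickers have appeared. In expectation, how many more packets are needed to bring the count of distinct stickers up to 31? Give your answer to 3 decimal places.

22.208

The wait to go from k to k+1 distinct stickers is geometric with mean 35/(35-k).
Sum over k = 27,...,30: E = 35/8 + 35/7 + 35/6 + 35/5 = 22.2083.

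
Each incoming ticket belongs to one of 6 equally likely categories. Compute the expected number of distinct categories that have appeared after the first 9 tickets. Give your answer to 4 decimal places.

For each category, P(seen in 9 tickets) = 1 - (5/6)^9 = 0.80619.
By linearity of expectation, E[distinct seen] = 6·(1 - (5/6)^9) = 4.83716.

4.8372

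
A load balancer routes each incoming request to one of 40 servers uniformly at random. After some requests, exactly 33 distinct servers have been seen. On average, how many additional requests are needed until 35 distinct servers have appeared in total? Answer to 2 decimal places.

12.38

With k distinct servers already seen, the next new one takes an expected 40/(40-k) requests.
Sum over k = 33,...,34: E = 40/7 + 40/6 = 12.381.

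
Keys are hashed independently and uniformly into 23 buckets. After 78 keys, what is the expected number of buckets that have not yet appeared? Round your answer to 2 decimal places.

For each bucket, P(unseen after 78) = (22/23)^78 = 0.031.
By linearity of expectation, E[unseen] = 23·(22/23)^78 = 0.718.

0.72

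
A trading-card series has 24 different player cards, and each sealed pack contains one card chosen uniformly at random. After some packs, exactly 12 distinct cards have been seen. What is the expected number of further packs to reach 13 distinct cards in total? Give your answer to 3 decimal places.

From k distinct to k+1 distinct takes on average 24/(24-k) packs.
Only the k = 12 term is needed: E = 24/12 = 2.0000.

2.000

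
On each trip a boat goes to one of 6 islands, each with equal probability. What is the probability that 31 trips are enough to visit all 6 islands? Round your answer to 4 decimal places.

Let A_i be the event that island i is missing after 31 trips. By inclusion–exclusion on the A_i,
P(all seen) = Σ_{j=0}^{6} (-1)^j C(6,j)((6-j)/6)^31
= 1.00000 - 0.02106 + 0.00005 - 0.00000 + 0.00000 - 0.00000 + 0.00000
= 0.97899.

0.9790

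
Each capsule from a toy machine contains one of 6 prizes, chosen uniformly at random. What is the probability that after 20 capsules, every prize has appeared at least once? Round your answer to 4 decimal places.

0.8480

By inclusion–exclusion over which prizes are missing,
P(all seen) = Σ_{j=0}^{6} (-1)^j C(6,j)((6-j)/6)^20
= 1.00000 - 0.15650 + 0.00451 - 0.00002 + 0.00000 - 0.00000 + 0.00000
= 0.84799.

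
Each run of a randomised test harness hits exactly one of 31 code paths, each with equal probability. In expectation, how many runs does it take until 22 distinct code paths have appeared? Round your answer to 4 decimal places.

37.1466

Going from k to k+1 distinct takes a geometric number of runs with mean 31/(31-k).
Sum over k = 0,...,21: E = 31/31 + 31/30 + 31/29 + ... + 31/11 + 31/10 = 37.14659.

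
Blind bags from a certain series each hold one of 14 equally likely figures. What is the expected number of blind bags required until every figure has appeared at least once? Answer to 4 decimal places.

45.5219

The wait to go from k to k+1 distinct figures is geometric with mean 14/(14-k).
E[T] = 14/14 + 14/13 + 14/12 + ... + 14/2 + 14/1 = 14·H_{14}.
H_{14} = 3.25156, so E[T] = 45.52187.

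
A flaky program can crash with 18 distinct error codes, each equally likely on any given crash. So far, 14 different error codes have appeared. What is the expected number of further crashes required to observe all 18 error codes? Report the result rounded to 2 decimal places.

With k distinct error codes already seen, the next new one takes an expected 18/(18-k) crashes.
Sum over k = 14,...,17: E = 18/4 + 18/3 + 18/2 + 18/1 = 37.500.

37.50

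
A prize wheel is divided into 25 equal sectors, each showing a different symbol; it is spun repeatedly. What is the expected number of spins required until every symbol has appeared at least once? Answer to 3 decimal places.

95.399

The wait to go from k to k+1 distinct symbols is geometric with mean 25/(25-k).
E[T] = 25/25 + 25/24 + 25/23 + ... + 25/2 + 25/1 = 25·H_{25}.
H_{25} = 3.8160, so E[T] = 95.3990.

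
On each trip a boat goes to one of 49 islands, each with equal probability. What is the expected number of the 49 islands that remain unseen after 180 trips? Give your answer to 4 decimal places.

1.1976

For each island, P(unseen after 180) = (48/49)^180 = 0.02444.
By linearity of expectation, E[unseen] = 49·(48/49)^180 = 1.19763.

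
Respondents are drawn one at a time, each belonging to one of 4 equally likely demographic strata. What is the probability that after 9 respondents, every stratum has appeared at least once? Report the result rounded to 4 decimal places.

Let A_i be the event that stratum i is missing after 9 respondents. By inclusion–exclusion on the A_i,
P(all seen) = Σ_{j=0}^{4} (-1)^j C(4,j)((4-j)/4)^9
= 1.00000 - 0.30034 + 0.01172 - 0.00002 + 0.00000
= 0.71136.

0.7114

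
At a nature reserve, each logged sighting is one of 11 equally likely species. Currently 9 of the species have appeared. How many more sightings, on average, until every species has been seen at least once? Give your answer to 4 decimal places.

16.5000

With k distinct species already seen, the next new one takes an expected 11/(11-k) sightings.
Sum over k = 9,...,10: E = 11/2 + 11/1 = 16.50000.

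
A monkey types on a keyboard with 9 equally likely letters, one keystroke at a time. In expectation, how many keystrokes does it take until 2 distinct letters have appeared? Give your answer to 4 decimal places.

2.1250

Going from k to k+1 distinct takes a geometric number of keystrokes with mean 9/(9-k).
Sum over k = 0,...,1: E = 9/9 + 9/8 = 2.12500.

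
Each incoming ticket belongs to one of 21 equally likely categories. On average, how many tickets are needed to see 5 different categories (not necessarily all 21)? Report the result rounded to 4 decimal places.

Going from k to k+1 distinct takes a geometric number of tickets with mean 21/(21-k).
Sum over k = 0,...,4: E = 21/21 + 21/20 + 21/19 + 21/18 + 21/17 = 5.55722.

5.5572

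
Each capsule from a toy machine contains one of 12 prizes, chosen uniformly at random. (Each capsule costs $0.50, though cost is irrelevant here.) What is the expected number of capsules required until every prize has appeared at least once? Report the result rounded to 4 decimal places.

Split into phases: going from k distinct to k+1 distinct takes on average 12/(12-k) capsules.
E[T] = 12/12 + 12/11 + 12/10 + ... + 12/2 + 12/1 = 12·H_{12}.
H_{12} = 3.10321, so E[T] = 37.23853.

37.2385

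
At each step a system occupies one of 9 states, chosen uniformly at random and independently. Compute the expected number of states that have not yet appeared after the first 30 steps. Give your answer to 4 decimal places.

For each state, P(unseen after 30) = (8/9)^30 = 0.02920.
By linearity of expectation, E[unseen] = 9·(8/9)^30 = 0.26283.

0.2628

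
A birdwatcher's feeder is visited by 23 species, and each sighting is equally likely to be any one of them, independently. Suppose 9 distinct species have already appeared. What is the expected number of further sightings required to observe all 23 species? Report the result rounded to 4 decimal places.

The wait to go from k to k+1 distinct species is geometric with mean 23/(23-k).
Sum over k = 9,...,22: E = 23/14 + 23/13 + 23/12 + ... + 23/2 + 23/1 = 74.78593.

74.7859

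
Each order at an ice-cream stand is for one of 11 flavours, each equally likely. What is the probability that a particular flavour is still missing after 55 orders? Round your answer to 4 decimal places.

0.0053

Each order misses the fixed flavour with probability (11-1)/11 = 10/11, independently.
P(still missing after 55) = (10/11)^55 = 0.00529.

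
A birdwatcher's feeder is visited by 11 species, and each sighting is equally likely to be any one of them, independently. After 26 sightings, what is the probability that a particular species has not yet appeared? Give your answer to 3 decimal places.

On each sighting the fixed species fails to appear with probability 10/11.
P(still missing after 26) = (10/11)^26 = 0.0839.

0.084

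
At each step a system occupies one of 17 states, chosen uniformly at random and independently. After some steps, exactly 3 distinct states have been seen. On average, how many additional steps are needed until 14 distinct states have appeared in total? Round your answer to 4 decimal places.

24.1099

The wait to go from k to k+1 distinct states is geometric with mean 17/(17-k).
Sum over k = 3,...,13: E = 17/14 + 17/13 + 17/12 + ... + 17/5 + 17/4 = 24.10989.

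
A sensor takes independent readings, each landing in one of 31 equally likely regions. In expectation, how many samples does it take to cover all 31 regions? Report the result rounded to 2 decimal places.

124.84

After k distinct regions have appeared, the next sample gives a new one with probability (31-k)/31, so the expected wait for the (k+1)-th is 31/(31-k).
E[T] = 31/31 + 31/30 + 31/29 + ... + 31/2 + 31/1 = 31·H_{31}.
H_{31} = 4.027, so E[T] = 124.845.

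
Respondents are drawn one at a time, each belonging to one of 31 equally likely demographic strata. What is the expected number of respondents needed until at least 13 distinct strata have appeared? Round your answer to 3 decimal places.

16.496

Going from k to k+1 distinct takes a geometric number of respondents with mean 31/(31-k).
Sum over k = 0,...,12: E = 31/31 + 31/30 + 31/29 + ... + 31/20 + 31/19 = 16.4963.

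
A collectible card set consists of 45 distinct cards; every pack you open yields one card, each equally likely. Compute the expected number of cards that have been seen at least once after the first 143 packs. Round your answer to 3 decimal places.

For each card, P(seen in 143 packs) = 1 - (44/45)^143 = 0.9598.
By linearity of expectation, E[distinct seen] = 45·(1 - (44/45)^143) = 43.1905.

43.191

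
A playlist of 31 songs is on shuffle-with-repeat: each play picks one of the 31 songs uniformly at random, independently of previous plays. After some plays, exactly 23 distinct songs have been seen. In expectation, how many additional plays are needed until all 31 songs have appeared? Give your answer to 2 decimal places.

From k distinct to k+1 distinct takes on average 31/(31-k) plays.
Sum over k = 23,...,30: E = 31/8 + 31/7 + 31/6 + ... + 31/2 + 31/1 = 84.254.

84.25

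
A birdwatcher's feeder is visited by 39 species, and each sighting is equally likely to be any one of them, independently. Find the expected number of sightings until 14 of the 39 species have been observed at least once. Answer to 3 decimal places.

With k distinct species already seen, the next new one arrives after an expected 39/(39-k) sightings.
Sum over k = 0,...,13: E = 39/39 + 39/38 + 39/37 + ... + 39/27 + 39/26 = 17.0658.

17.066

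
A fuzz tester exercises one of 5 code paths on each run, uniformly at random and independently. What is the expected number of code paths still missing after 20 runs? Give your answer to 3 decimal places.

0.058

For each code path, P(unseen after 20) = (4/5)^20 = 0.0115.
By linearity of expectation, E[unseen] = 5·(4/5)^20 = 0.0576.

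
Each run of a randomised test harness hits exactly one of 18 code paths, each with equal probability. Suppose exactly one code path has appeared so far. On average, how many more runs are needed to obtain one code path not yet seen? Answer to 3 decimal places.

Each run yields a new code path with probability (18-1)/18 = 17/18, so the wait is geometric with mean 18/17.
E = 18/17 = 1.0588.

1.059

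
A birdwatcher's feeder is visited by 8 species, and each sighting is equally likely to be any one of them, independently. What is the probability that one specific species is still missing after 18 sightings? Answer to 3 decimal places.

On each sighting the fixed species fails to appear with probability 7/8.
P(still missing after 18) = (7/8)^18 = 0.0904.

0.090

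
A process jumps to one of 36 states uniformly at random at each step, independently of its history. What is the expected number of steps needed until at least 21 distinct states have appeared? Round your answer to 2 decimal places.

30.83

With k distinct states already seen, the next new one arrives after an expected 36/(36-k) steps.
Sum over k = 0,...,20: E = 36/36 + 36/35 + 36/34 + ... + 36/17 + 36/16 = 30.828.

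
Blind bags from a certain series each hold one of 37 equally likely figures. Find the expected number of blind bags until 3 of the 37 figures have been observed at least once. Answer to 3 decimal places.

With k distinct figures already seen, the next new one arrives after an expected 37/(37-k) blind bags.
Sum over k = 0,...,2: E = 37/37 + 37/36 + 37/35 = 3.0849.

3.085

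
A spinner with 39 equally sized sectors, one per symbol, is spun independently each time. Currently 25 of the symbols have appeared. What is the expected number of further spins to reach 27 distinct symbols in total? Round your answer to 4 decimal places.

From k distinct to k+1 distinct takes on average 39/(39-k) spins.
Sum over k = 25,...,26: E = 39/14 + 39/13 = 5.78571.

5.7857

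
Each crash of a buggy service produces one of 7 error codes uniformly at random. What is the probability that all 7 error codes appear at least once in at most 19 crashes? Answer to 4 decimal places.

0.6601

By inclusion–exclusion over which error codes are missing,
P(all seen) = Σ_{j=0}^{7} (-1)^j C(7,j)((7-j)/7)^19
= 1.00000 - 0.37420 + 0.03514 - 0.00084 + 0.00000 - 0.00000 + 0.00000 - 0.00000
= 0.66009.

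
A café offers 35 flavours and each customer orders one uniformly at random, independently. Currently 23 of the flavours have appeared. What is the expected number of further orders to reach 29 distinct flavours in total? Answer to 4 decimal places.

22.8624

From k distinct to k+1 distinct takes on average 35/(35-k) orders.
Sum over k = 23,...,28: E = 35/12 + 35/11 + 35/10 + 35/9 + 35/8 + 35/7 = 22.86237.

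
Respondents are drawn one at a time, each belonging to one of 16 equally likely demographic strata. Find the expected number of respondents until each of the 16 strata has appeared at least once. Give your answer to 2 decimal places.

Split into phases: going from k distinct to k+1 distinct takes on average 16/(16-k) respondents.
E[T] = 16/16 + 16/15 + 16/14 + ... + 16/2 + 16/1 = 16·H_{16}.
H_{16} = 3.381, so E[T] = 54.092.

54.09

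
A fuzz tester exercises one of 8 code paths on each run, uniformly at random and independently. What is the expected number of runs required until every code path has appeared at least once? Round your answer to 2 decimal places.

The wait to go from k to k+1 distinct code paths is geometric with mean 8/(8-k).
E[T] = 8/8 + 8/7 + 8/6 + ... + 8/2 + 8/1 = 8·H_{8}.
H_{8} = 2.718, so E[T] = 21.743.

21.74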